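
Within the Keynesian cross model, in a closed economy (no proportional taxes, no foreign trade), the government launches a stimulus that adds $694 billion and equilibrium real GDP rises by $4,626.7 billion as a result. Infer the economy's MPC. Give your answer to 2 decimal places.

0.85

Implied spending multiplier k = ΔY/ΔG = 4,626.7/694 ≈ 6.6667.
Since k = 1/(1 − MPC), MPC = 1 − 1/k = 1 − ΔG/ΔY = 1 − 694/4,626.7 ≈ 0.85.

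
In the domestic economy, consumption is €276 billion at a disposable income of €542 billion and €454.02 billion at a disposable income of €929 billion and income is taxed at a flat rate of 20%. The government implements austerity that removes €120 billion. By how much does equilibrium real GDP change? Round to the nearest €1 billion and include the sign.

−€190 billion

MPC = ΔC/ΔYd = (454.02 − 276)/(929 − 542) = 178.02/387 = 0.46.
Expenditure multiplier = 1/(1 − c(1−t)) = 1/(1 − 0.46×0.8) = 1/0.632 ≈ 1.582.
ΔY = k × ΔG = (−€120 billion) / 0.632 ≈ −€190 billion.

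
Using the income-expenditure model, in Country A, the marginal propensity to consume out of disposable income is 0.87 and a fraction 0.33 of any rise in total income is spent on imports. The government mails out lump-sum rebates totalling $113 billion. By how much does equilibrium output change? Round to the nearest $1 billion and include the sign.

+$214 billion

A lump-sum tax change of −$113 billion shifts disposable income by +$113 billion; first-round consumption changes by −c × ΔT = −0.87 × (−$113 billion) = +$98.31 billion.
Expenditure multiplier = 1/(1 − c + m) = 1/(1 − 0.87 + 0.33) = 1/0.46 ≈ 2.174.
The tax multiplier is −c × k ≈ −1.891, so ΔY = k × (−c·ΔT) = (+$98.31 billion) / 0.46 ≈ +$214 billion.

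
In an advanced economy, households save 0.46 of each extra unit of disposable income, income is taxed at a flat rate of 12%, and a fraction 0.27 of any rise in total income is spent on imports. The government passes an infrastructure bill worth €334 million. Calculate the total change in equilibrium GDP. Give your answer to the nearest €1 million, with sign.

+€420 million

MPC = 1 − MPS = 1 − 0.46 = 0.54.
Expenditure multiplier = 1/(1 − c(1−t) + m) = 1/(1 − 0.54×0.88 + 0.27) = 1/0.7948 ≈ 1.258.
ΔY = k × ΔG = (+€334 million) / 0.7948 ≈ +€420 million.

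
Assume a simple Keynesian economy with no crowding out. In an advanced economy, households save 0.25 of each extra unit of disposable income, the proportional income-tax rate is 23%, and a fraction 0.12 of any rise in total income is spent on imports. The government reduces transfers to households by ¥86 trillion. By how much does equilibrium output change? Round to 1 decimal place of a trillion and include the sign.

−¥118.9 trillion

MPC = 1 − MPS = 1 − 0.25 = 0.75.
The transfer change shifts disposable income by −¥86 trillion, so first-round consumption changes by c·ΔTR = 0.75 × (−¥86 trillion) = −¥64.5 trillion.
Expenditure multiplier = 1/(1 − c(1−t) + m) = 1/(1 − 0.75×0.77 + 0.12) = 1/0.5425 ≈ 1.843.
The transfer multiplier is c × k ≈ 1.382, so ΔY = k × (c·ΔTR) = (−¥64.5 trillion) / 0.5425 ≈ −¥118.9 trillion.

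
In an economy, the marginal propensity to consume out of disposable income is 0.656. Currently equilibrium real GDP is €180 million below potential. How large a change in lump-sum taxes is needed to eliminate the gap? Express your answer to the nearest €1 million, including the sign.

−€94 million

Spending multiplier = 1/(1 − MPC) = 1/(1 − 0.656) = 1/0.344 ≈ 2.907.
Tax multiplier = −c·k = −0.656/0.344 ≈ −1.907. Need ΔY = +€180 million, so ΔT = ΔY/(−c·k) = −(+€180 million) × 0.344 / 0.656 ≈ −€94 million.
The government should cut lump-sum taxes by €94 million.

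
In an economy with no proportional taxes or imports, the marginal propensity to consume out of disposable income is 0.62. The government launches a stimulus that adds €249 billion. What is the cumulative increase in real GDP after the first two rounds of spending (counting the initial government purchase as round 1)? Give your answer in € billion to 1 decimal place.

€403.4 billion

Round 1 adds ΔG = €249 billion; each later round is MPC = 0.62 times the previous.
After 2 rounds: 249 + 154.38 = ΔG·(1 − c^2)/(1 − c) = 249 × (1 − 0.3844)/0.38 ≈ €403.4 billion.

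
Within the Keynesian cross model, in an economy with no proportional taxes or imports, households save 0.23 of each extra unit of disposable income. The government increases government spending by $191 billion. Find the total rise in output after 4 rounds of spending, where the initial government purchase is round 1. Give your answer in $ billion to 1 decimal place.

$538.5 billion

MPC = 1 − MPS = 1 − 0.23 = 0.77.
Round 1 adds ΔG = $191 billion; each later round is MPC = 0.77 times the previous.
After 4 rounds: 191 + 147.07 + 113.2439 + 87.197803 = ΔG·(1 − c^4)/(1 − c) = 191 × (1 − 0.35153041)/0.23 ≈ $538.5 billion.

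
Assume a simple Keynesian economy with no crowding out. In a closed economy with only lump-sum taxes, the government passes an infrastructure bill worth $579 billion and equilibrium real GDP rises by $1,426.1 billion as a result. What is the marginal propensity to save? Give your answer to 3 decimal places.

0.406

Implied spending multiplier k = ΔY/ΔG = 1,426.1/579 ≈ 2.463.
Since k = 1/(1 − MPC), MPC = 1 − 1/k = 1 − ΔG/ΔY = 1 − 579/1,426.1 ≈ 0.594.
MPS = 1 − MPC = 0.406.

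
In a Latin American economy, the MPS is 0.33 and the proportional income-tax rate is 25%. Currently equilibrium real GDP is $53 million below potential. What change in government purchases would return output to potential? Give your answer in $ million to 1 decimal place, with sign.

+$26.4 million

MPC = 1 − MPS = 1 − 0.33 = 0.67.
Spending multiplier = 1/(1 − c(1−t)) = 1/(1 − 0.67×0.75) = 1/0.4975 ≈ 2.01.
Need ΔY = +$53 million, so ΔG = ΔY/k = (+$53 million) × 0.4975 ≈ +$26.4 million.
The government should increase government purchases by $26.4 million.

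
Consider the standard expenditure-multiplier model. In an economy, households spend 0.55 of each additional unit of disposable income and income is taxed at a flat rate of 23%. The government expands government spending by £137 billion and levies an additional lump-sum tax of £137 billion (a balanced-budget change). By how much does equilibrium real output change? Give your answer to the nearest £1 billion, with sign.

+£107 billion

Expenditure multiplier = 1/(1 − c(1−t)) = 1/(1 − 0.55×0.77) = 1/0.5765 ≈ 1.735.
ΔG contributes k·ΔG = (+£137 billion) / 0.5765 ≈ +£237.6 billion.
ΔT of +£137 billion changes first-round spending by −c·ΔT = −£75.35 billion, contributing k·(−c·ΔT) = (−£75.35 billion) / 0.5765 ≈ −£130.7 billion.
Net ΔY = k(ΔG − c·ΔT) = (+£61.65 billion) / 0.5765 ≈ +£107 billion.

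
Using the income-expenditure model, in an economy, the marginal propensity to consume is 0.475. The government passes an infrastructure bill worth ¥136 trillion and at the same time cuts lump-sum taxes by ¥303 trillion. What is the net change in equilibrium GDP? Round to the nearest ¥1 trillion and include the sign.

+¥533 trillion

Expenditure multiplier = 1/(1 − MPC) = 1/(1 − 0.475) = 1/0.525 ≈ 1.905.
ΔG contributes k·ΔG = (+¥136 trillion) / 0.525 ≈ +¥259 trillion.
ΔT of −¥303 trillion changes first-round spending by −c·ΔT = +¥143.925 trillion, contributing k·(−c·ΔT) = (+¥143.925 trillion) / 0.525 ≈ +¥274.1 trillion.
Net ΔY = k(ΔG − c·ΔT) = (+¥279.925 trillion) / 0.525 ≈ +¥533 trillion.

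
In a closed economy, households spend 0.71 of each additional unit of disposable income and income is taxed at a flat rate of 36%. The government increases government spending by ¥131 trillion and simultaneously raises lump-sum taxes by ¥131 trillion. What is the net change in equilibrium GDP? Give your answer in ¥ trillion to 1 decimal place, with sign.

Expenditure multiplier = 1/(1 − c(1−t)) = 1/(1 − 0.71×0.64) = 1/0.5456 ≈ 1.833.
ΔG contributes k·ΔG = (+¥131 trillion) / 0.5456 ≈ +¥240.1 trillion.
ΔT of +¥131 trillion changes first-round spending by −c·ΔT = −¥93.01 trillion, contributing k·(−c·ΔT) = (−¥93.01 trillion) / 0.5456 ≈ −¥170.5 trillion.
Net ΔY = k(ΔG − c·ΔT) = (+¥37.99 trillion) / 0.5456 ≈ +¥69.6 trillion.

+¥69.6 trillion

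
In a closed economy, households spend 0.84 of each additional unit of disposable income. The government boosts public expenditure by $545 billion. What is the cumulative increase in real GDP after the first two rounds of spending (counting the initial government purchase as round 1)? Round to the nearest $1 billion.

$1,003 billion

Round 1 adds ΔG = $545 billion; each later round is MPC = 0.84 times the previous.
After 2 rounds: 545 + 457.8 = ΔG·(1 − c^2)/(1 − c) = 545 × (1 − 0.7056)/0.16 ≈ $1,003 billion.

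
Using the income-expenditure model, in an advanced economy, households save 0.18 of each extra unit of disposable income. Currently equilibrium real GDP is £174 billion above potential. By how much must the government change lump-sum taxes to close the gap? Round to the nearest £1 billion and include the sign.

MPC = 1 − MPS = 1 − 0.18 = 0.82.
Spending multiplier = 1/(1 − MPC) = 1/(1 − 0.82) = 1/0.18 ≈ 5.556.
Tax multiplier = −c·k = −0.82/0.18 ≈ −4.556. Need ΔY = −£174 billion, so ΔT = ΔY/(−c·k) = −(−£174 billion) × 0.18 / 0.82 ≈ +£38 billion.
The government should raise lump-sum taxes by £38 billion.

+£38 billion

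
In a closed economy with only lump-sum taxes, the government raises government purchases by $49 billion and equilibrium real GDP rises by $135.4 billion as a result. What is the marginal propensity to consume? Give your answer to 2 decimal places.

0.64

Implied spending multiplier k = ΔY/ΔG = 135.4/49 ≈ 2.7633.
Since k = 1/(1 − MPC), MPC = 1 − 1/k = 1 − ΔG/ΔY = 1 − 49/135.4 ≈ 0.64.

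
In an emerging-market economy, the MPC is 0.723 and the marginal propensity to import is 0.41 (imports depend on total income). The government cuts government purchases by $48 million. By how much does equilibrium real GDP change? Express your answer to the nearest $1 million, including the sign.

−$70 million

Expenditure multiplier = 1/(1 − c + m) = 1/(1 − 0.723 + 0.41) = 1/0.687 ≈ 1.456.
ΔY = k × ΔG = (−$48 million) / 0.687 ≈ −$70 million.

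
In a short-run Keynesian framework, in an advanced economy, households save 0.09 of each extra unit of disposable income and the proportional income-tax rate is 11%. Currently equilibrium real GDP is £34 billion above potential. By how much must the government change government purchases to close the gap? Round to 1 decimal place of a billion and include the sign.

MPC = 1 − MPS = 1 − 0.09 = 0.91.
Spending multiplier = 1/(1 − c(1−t)) = 1/(1 − 0.91×0.89) = 1/0.1901 ≈ 5.26.
Need ΔY = −£34 billion, so ΔG = ΔY/k = (−£34 billion) × 0.1901 ≈ −£6.5 billion.
The government should cut government purchases by £6.5 billion.

−£6.5 billion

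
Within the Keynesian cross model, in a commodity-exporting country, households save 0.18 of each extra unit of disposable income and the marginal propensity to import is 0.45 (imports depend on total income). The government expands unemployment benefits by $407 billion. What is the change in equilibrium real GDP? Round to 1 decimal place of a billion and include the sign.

MPC = 1 − MPS = 1 − 0.18 = 0.82.
The transfer change shifts disposable income by +$407 billion, so first-round consumption changes by c·ΔTR = 0.82 × (+$407 billion) = +$333.74 billion.
Expenditure multiplier = 1/(1 − c + m) = 1/(1 − 0.82 + 0.45) = 1/0.63 ≈ 1.587.
The transfer multiplier is c × k ≈ 1.302, so ΔY = k × (c·ΔTR) = (+$333.74 billion) / 0.63 ≈ +$529.7 billion.

+$529.7 billion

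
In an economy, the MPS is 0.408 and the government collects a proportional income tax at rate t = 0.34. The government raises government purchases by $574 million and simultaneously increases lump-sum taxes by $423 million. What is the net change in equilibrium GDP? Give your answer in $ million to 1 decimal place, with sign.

+$531.1 million

MPC = 1 − MPS = 1 − 0.408 = 0.592.
Expenditure multiplier = 1/(1 − c(1−t)) = 1/(1 − 0.592×0.66) = 1/0.60928 ≈ 1.641.
ΔG contributes k·ΔG = (+$574 million) / 0.60928 ≈ +$942.1 million.
ΔT of +$423 million changes first-round spending by −c·ΔT = −$250.416 million, contributing k·(−c·ΔT) = (−$250.416 million) / 0.60928 ≈ −$411 million.
Net ΔY = k(ΔG − c·ΔT) = (+$323.584 million) / 0.60928 ≈ +$531.1 million.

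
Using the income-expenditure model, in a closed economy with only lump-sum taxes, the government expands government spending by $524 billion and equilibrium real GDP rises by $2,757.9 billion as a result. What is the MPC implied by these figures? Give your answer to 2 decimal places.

0.81

Implied spending multiplier k = ΔY/ΔG = 2,757.9/524 ≈ 5.2632.
Since k = 1/(1 − MPC), MPC = 1 − 1/k = 1 − ΔG/ΔY = 1 − 524/2,757.9 ≈ 0.81.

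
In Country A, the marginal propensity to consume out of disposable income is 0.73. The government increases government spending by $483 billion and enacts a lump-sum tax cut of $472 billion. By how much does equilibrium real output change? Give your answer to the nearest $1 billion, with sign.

Expenditure multiplier = 1/(1 − MPC) = 1/(1 − 0.73) = 1/0.27 ≈ 3.704.
ΔG contributes k·ΔG = (+$483 billion) / 0.27 ≈ +$1,788.9 billion.
ΔT of −$472 billion changes first-round spending by −c·ΔT = +$344.56 billion, contributing k·(−c·ΔT) = (+$344.56 billion) / 0.27 ≈ +$1,276.1 billion.
Net ΔY = k(ΔG − c·ΔT) = (+$827.56 billion) / 0.27 ≈ +$3,065 billion.

+$3,065 billion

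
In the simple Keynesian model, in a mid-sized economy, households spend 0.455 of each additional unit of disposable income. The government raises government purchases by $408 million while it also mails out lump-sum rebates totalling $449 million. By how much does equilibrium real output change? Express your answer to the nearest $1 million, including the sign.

+$1,123 million

Expenditure multiplier = 1/(1 − MPC) = 1/(1 − 0.455) = 1/0.545 ≈ 1.835.
ΔG contributes k·ΔG = (+$408 million) / 0.545 ≈ +$748.6 million.
ΔT of −$449 million changes first-round spending by −c·ΔT = +$204.295 million, contributing k·(−c·ΔT) = (+$204.295 million) / 0.545 ≈ +$374.9 million.
Net ΔY = k(ΔG − c·ΔT) = (+$612.295 million) / 0.545 ≈ +$1,123 million.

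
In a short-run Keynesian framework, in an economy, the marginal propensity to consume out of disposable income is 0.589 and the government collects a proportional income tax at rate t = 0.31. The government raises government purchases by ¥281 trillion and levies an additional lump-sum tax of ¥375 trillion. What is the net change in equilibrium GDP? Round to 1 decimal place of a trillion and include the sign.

Expenditure multiplier = 1/(1 − c(1−t)) = 1/(1 − 0.589×0.69) = 1/0.59359 ≈ 1.685.
ΔG contributes k·ΔG = (+¥281 trillion) / 0.59359 ≈ +¥473.4 trillion.
ΔT of +¥375 trillion changes first-round spending by −c·ΔT = −¥220.875 trillion, contributing k·(−c·ΔT) = (−¥220.875 trillion) / 0.59359 ≈ −¥372.1 trillion.
Net ΔY = k(ΔG − c·ΔT) = (+¥60.125 trillion) / 0.59359 ≈ +¥101.3 trillion.

+¥101.3 trillion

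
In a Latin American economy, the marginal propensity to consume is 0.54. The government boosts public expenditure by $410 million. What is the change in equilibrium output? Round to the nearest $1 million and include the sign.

Spending multiplier = 1/(1 − MPC) = 1/(1 − 0.54) = 1/0.46 ≈ 2.174.
ΔY = k × ΔG = (+$410 million) / 0.46 ≈ +$891 million.

+$891 million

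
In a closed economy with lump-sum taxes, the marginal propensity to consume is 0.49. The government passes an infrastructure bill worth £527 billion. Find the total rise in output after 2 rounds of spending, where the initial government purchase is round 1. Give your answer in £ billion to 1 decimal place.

Round 1 adds ΔG = £527 billion; each later round is MPC = 0.49 times the previous.
After 2 rounds: 527 + 258.23 = ΔG·(1 − c^2)/(1 − c) = 527 × (1 − 0.2401)/0.51 ≈ £785.2 billion.

£785.2 billion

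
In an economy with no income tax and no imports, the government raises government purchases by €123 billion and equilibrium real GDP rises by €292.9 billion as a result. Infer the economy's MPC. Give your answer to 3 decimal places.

Implied spending multiplier k = ΔY/ΔG = 292.9/123 ≈ 2.3813.
Since k = 1/(1 − MPC), MPC = 1 − 1/k = 1 − ΔG/ΔY = 1 − 123/292.9 ≈ 0.580.

0.580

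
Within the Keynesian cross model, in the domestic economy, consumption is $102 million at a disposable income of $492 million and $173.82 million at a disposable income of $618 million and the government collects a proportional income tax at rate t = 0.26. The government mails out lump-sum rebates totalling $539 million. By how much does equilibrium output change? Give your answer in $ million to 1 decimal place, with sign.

+$531.4 million

MPC = ΔC/ΔYd = (173.82 − 102)/(618 − 492) = 71.82/126 = 0.57.
A lump-sum tax change of −$539 million shifts disposable income by +$539 million; first-round consumption changes by −c × ΔT = −0.57 × (−$539 million) = +$307.23 million.
Expenditure multiplier = 1/(1 − c(1−t)) = 1/(1 − 0.57×0.74) = 1/0.5782 ≈ 1.73.
The tax multiplier is −c × k ≈ −0.986, so ΔY = k × (−c·ΔT) = (+$307.23 million) / 0.5782 ≈ +$531.4 million.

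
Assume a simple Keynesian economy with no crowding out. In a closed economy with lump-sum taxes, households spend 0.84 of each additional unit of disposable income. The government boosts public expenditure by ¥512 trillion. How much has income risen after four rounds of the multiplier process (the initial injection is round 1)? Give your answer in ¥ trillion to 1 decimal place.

Round 1 adds ΔG = ¥512 trillion; each later round is MPC = 0.84 times the previous.
After 4 rounds: 512 + 430.08 + 361.2672 + 303.464448 = ΔG·(1 − c^4)/(1 − c) = 512 × (1 − 0.49787136)/0.16 ≈ ¥1,606.8 trillion.

¥1,606.8 trillion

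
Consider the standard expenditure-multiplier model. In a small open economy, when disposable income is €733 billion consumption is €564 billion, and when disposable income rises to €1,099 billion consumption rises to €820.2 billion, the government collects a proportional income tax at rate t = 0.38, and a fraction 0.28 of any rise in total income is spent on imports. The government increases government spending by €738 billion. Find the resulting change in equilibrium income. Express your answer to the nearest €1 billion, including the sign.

+€872 billion

MPC = ΔC/ΔYd = (820.2 − 564)/(1,099 − 733) = 256.2/366 = 0.7.
Government-spending multiplier = 1/(1 − c(1−t) + m) = 1/(1 − 0.7×0.62 + 0.28) = 1/0.846 ≈ 1.182.
ΔY = k × ΔG = (+€738 billion) / 0.846 ≈ +€872 billion.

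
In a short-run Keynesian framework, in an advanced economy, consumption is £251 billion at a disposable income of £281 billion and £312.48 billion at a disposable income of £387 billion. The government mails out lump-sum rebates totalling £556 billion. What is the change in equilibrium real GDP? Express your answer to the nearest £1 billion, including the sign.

MPC = ΔC/ΔYd = (312.48 − 251)/(387 − 281) = 61.48/106 = 0.58.
A lump-sum tax change of −£556 billion shifts disposable income by +£556 billion; first-round consumption changes by −c × ΔT = −0.58 × (−£556 billion) = +£322.48 billion.
Expenditure multiplier = 1/(1 − MPC) = 1/(1 − 0.58) = 1/0.42 ≈ 2.381.
The tax multiplier is −c × k ≈ −1.381, so ΔY = k × (−c·ΔT) = (+£322.48 billion) / 0.42 ≈ +£768 billion.

+£768 billion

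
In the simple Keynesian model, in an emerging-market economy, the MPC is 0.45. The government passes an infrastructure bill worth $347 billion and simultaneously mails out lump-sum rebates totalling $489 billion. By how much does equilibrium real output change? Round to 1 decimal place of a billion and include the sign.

Expenditure multiplier = 1/(1 − MPC) = 1/(1 − 0.45) = 1/0.55 ≈ 1.818.
ΔG contributes k·ΔG = (+$347 billion) / 0.55 ≈ +$630.9 billion.
ΔT of −$489 billion changes first-round spending by −c·ΔT = +$220.05 billion, contributing k·(−c·ΔT) = (+$220.05 billion) / 0.55 ≈ +$400.1 billion.
Net ΔY = k(ΔG − c·ΔT) = (+$567.05 billion) / 0.55 = +$1,031 billion.

+$1,031.0 billion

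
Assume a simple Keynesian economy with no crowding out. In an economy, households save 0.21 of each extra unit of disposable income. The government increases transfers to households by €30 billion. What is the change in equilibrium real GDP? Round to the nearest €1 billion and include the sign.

+€113 billion

MPC = 1 − MPS = 1 − 0.21 = 0.79.
The transfer change shifts disposable income by +€30 billion, so first-round consumption changes by c·ΔTR = 0.79 × (+€30 billion) = +€23.7 billion.
Expenditure multiplier = 1/(1 − MPC) = 1/(1 − 0.79) = 1/0.21 ≈ 4.762.
The transfer multiplier is c × k ≈ 3.762, so ΔY = k × (c·ΔTR) = (+€23.7 billion) / 0.21 ≈ +€113 billion.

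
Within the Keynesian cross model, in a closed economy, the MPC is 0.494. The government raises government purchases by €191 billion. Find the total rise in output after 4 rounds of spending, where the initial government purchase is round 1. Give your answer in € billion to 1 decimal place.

Round 1 adds ΔG = €191 billion; each later round is MPC = 0.494 times the previous.
After 4 rounds: 191 + 94.354 + 46.610876 + 23.025772744 = ΔG·(1 − c^4)/(1 − c) = 191 × (1 − 0.059553569296)/0.506 ≈ €355 billion.

€355.0 billion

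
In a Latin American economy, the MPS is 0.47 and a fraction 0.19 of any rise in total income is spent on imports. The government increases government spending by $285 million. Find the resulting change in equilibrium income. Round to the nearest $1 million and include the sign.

+$432 million

MPC = 1 − MPS = 1 − 0.47 = 0.53.
Government-spending multiplier = 1/(1 − c + m) = 1/(1 − 0.53 + 0.19) = 1/0.66 ≈ 1.515.
ΔY = k × ΔG = (+$285 million) / 0.66 ≈ +$432 million.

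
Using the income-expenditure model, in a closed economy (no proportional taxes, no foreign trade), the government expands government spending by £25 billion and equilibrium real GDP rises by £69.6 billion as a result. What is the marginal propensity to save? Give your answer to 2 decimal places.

0.36

Implied spending multiplier k = ΔY/ΔG = 69.6/25 = 2.784.
Since k = 1/(1 − MPC), MPC = 1 − 1/k = 1 − ΔG/ΔY = 1 − 25/69.6 ≈ 0.64.
MPS = 1 − MPC = 0.36.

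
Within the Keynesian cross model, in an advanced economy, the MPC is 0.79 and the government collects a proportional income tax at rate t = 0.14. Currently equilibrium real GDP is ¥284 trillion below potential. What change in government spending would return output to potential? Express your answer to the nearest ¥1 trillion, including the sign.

+¥91 trillion

Spending multiplier = 1/(1 − c(1−t)) = 1/(1 − 0.79×0.86) = 1/0.3206 ≈ 3.119.
Need ΔY = +¥284 trillion, so ΔG = ΔY/k = (+¥284 trillion) × 0.3206 ≈ +¥91 trillion.
The government should increase government spending by ¥91 trillion.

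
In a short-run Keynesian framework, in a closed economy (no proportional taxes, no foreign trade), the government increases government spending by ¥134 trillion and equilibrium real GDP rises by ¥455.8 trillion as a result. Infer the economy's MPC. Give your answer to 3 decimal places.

Implied spending multiplier k = ΔY/ΔG = 455.8/134 ≈ 3.4015.
Since k = 1/(1 − MPC), MPC = 1 − 1/k = 1 − ΔG/ΔY = 1 − 134/455.8 ≈ 0.706.

0.706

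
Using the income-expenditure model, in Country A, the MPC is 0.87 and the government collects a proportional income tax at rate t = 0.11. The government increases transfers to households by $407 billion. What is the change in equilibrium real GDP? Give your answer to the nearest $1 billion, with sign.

+$1,569 billion

The transfer change shifts disposable income by +$407 billion, so first-round consumption changes by c·ΔTR = 0.87 × (+$407 billion) = +$354.09 billion.
Expenditure multiplier = 1/(1 − c(1−t)) = 1/(1 − 0.87×0.89) = 1/0.2257 ≈ 4.431.
The transfer multiplier is c × k ≈ 3.855, so ΔY = k × (c·ΔTR) = (+$354.09 billion) / 0.2257 ≈ +$1,569 billion.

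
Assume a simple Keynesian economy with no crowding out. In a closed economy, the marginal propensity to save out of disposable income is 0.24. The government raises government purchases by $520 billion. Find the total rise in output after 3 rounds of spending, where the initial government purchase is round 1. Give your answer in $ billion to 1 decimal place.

MPC = 1 − MPS = 1 − 0.24 = 0.76.
Round 1 adds ΔG = $520 billion; each later round is MPC = 0.76 times the previous.
After 3 rounds: 520 + 395.2 + 300.352 = ΔG·(1 − c^3)/(1 − c) = 520 × (1 − 0.438976)/0.24 ≈ $1,215.6 billion.

$1,215.6 billion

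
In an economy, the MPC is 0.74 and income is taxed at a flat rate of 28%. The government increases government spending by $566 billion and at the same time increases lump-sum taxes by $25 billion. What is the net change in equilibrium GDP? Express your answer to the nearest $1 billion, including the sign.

Expenditure multiplier = 1/(1 − c(1−t)) = 1/(1 − 0.74×0.72) = 1/0.4672 ≈ 2.14.
ΔG contributes k·ΔG = (+$566 billion) / 0.4672 ≈ +$1,211.5 billion.
ΔT of +$25 billion changes first-round spending by −c·ΔT = −$18.5 billion, contributing k·(−c·ΔT) = (−$18.5 billion) / 0.4672 ≈ −$39.6 billion.
Net ΔY = k(ΔG − c·ΔT) = (+$547.5 billion) / 0.4672 ≈ +$1,172 billion.

+$1,172 billion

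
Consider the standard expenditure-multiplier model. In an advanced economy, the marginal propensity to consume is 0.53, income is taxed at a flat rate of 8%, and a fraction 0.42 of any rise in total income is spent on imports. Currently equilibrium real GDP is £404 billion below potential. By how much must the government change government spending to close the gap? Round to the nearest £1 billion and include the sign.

+£377 billion

Spending multiplier = 1/(1 − c(1−t) + m) = 1/(1 − 0.53×0.92 + 0.42) = 1/0.9324 ≈ 1.073.
Need ΔY = +£404 billion, so ΔG = ΔY/k = (+£404 billion) × 0.9324 ≈ +£377 billion.
The government should increase government spending by £377 billion.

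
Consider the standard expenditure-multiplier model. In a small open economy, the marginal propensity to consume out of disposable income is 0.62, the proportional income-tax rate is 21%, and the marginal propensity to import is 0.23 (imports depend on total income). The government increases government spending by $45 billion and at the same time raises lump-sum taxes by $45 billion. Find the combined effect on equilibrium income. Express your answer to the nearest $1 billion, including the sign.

Expenditure multiplier = 1/(1 − c(1−t) + m) = 1/(1 − 0.62×0.79 + 0.23) = 1/0.7402 ≈ 1.351.
ΔG contributes k·ΔG = (+$45 billion) / 0.7402 ≈ +$60.8 billion.
ΔT of +$45 billion changes first-round spending by −c·ΔT = −$27.9 billion, contributing k·(−c·ΔT) = (−$27.9 billion) / 0.7402 ≈ −$37.7 billion.
Net ΔY = k(ΔG − c·ΔT) = (+$17.1 billion) / 0.7402 ≈ +$23 billion.

+$23 billion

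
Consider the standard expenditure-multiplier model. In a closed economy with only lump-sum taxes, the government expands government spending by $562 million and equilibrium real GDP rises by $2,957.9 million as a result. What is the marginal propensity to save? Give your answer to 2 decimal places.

0.19

Implied spending multiplier k = ΔY/ΔG = 2,957.9/562 ≈ 5.2632.
Since k = 1/(1 − MPC), MPC = 1 − 1/k = 1 − ΔG/ΔY = 1 − 562/2,957.9 ≈ 0.81.
MPS = 1 − MPC = 0.19.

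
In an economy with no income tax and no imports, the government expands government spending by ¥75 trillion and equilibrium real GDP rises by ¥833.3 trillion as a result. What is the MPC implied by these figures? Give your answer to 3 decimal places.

Implied spending multiplier k = ΔY/ΔG = 833.3/75 ≈ 11.1107.
Since k = 1/(1 − MPC), MPC = 1 − 1/k = 1 − ΔG/ΔY = 1 − 75/833.3 ≈ 0.910.

0.910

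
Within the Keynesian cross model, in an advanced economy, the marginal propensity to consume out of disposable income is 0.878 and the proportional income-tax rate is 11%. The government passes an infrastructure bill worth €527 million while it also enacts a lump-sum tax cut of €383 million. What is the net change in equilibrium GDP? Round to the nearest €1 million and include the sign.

Expenditure multiplier = 1/(1 − c(1−t)) = 1/(1 − 0.878×0.89) = 1/0.21858 ≈ 4.575.
ΔG contributes k·ΔG = (+€527 million) / 0.21858 ≈ +€2,411 million.
ΔT of −€383 million changes first-round spending by −c·ΔT = +€336.274 million, contributing k·(−c·ΔT) = (+€336.274 million) / 0.21858 ≈ +€1,538.4 million.
Net ΔY = k(ΔG − c·ΔT) = (+€863.274 million) / 0.21858 ≈ +€3,949 million.

+€3,949 million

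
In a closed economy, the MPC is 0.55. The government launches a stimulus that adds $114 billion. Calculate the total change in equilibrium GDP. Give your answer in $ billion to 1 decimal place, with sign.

+$253.3 billion

Expenditure multiplier = 1/(1 − MPC) = 1/(1 − 0.55) = 1/0.45 ≈ 2.222.
ΔY = k × ΔG = (+$114 billion) / 0.45 ≈ +$253.3 billion.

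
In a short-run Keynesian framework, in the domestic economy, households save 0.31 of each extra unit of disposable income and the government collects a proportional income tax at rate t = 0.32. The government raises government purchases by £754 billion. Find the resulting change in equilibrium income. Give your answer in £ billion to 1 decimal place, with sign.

+£1,420.5 billion

MPC = 1 − MPS = 1 − 0.31 = 0.69.
Government-spending multiplier = 1/(1 − c(1−t)) = 1/(1 − 0.69×0.68) = 1/0.5308 ≈ 1.884.
ΔY = k × ΔG = (+£754 billion) / 0.5308 ≈ +£1,420.5 billion.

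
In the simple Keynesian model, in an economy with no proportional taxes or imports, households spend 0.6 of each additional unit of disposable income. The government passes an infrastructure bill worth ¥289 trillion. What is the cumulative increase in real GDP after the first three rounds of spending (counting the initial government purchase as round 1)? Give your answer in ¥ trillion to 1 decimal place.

¥566.4 trillion

Round 1 adds ΔG = ¥289 trillion; each later round is MPC = 0.6 times the previous.
After 3 rounds: 289 + 173.4 + 104.04 = ΔG·(1 − c^3)/(1 − c) = 289 × (1 − 0.216)/0.4 ≈ ¥566.4 trillion.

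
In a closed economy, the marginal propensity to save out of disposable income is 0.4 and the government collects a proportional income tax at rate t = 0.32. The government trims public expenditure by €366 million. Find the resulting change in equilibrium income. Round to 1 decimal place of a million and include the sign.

−€618.2 million

MPC = 1 − MPS = 1 − 0.4 = 0.6.
Spending multiplier = 1/(1 − c(1−t)) = 1/(1 − 0.6×0.68) = 1/0.592 ≈ 1.689.
ΔY = k × ΔG = (−€366 million) / 0.592 ≈ −€618.2 million.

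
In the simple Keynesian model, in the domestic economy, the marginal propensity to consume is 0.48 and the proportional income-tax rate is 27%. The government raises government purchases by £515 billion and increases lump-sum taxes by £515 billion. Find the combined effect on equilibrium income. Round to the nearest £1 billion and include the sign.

+£412 billion

Expenditure multiplier = 1/(1 − c(1−t)) = 1/(1 − 0.48×0.73) = 1/0.6496 ≈ 1.539.
ΔG contributes k·ΔG = (+£515 billion) / 0.6496 ≈ +£792.8 billion.
ΔT of +£515 billion changes first-round spending by −c·ΔT = −£247.2 billion, contributing k·(−c·ΔT) = (−£247.2 billion) / 0.6496 ≈ −£380.5 billion.
Net ΔY = k(ΔG − c·ΔT) = (+£267.8 billion) / 0.6496 ≈ +£412 billion.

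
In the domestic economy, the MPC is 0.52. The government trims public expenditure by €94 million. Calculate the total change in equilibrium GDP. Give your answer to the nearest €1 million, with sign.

Spending multiplier = 1/(1 − MPC) = 1/(1 − 0.52) = 1/0.48 ≈ 2.083.
ΔY = k × ΔG = (−€94 million) / 0.48 ≈ −€196 million.

−€196 million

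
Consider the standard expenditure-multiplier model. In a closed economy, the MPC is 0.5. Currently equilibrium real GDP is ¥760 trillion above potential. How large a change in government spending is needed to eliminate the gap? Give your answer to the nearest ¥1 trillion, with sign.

−¥380 trillion

Spending multiplier = 1/(1 − MPC) = 1/(1 − 0.5) = 1/0.5 = 2.
Need ΔY = −¥760 trillion, so ΔG = ΔY/k = (−¥760 trillion) × 0.5 = −¥380 trillion.
The government should cut government spending by ¥380 trillion.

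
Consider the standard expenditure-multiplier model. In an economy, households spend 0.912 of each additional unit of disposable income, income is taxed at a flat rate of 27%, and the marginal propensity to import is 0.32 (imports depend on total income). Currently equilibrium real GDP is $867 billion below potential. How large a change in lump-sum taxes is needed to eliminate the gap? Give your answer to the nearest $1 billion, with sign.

Spending multiplier = 1/(1 − c(1−t) + m) = 1/(1 − 0.912×0.73 + 0.32) = 1/0.65424 ≈ 1.528.
Tax multiplier = −c·k = −0.912/0.65424 ≈ −1.394. Need ΔY = +$867 billion, so ΔT = ΔY/(−c·k) = −(+$867 billion) × 0.65424 / 0.912 ≈ −$622 billion.
The government should cut lump-sum taxes by $622 billion.

−$622 billion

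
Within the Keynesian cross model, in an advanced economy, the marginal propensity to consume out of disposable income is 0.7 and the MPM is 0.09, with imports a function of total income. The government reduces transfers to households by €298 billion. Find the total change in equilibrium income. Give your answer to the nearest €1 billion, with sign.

The transfer change shifts disposable income by −€298 billion, so first-round consumption changes by c·ΔTR = 0.7 × (−€298 billion) = −€208.6 billion.
Expenditure multiplier = 1/(1 − c + m) = 1/(1 − 0.7 + 0.09) = 1/0.39 ≈ 2.564.
The transfer multiplier is c × k ≈ 1.795, so ΔY = k × (c·ΔTR) = (−€208.6 billion) / 0.39 ≈ −€535 billion.

−€535 billion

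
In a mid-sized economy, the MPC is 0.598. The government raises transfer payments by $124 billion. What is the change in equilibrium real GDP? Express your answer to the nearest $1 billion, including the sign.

The transfer change shifts disposable income by +$124 billion, so first-round consumption changes by c·ΔTR = 0.598 × (+$124 billion) = +$74.152 billion.
Expenditure multiplier = 1/(1 − MPC) = 1/(1 − 0.598) = 1/0.402 ≈ 2.488.
The transfer multiplier is c × k ≈ 1.488, so ΔY = k × (c·ΔTR) = (+$74.152 billion) / 0.402 ≈ +$184 billion.

+$184 billion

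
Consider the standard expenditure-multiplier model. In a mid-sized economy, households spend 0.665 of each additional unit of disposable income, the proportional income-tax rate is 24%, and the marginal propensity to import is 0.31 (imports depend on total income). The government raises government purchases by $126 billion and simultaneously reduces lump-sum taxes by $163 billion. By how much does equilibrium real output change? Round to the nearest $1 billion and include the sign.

+$291 billion

Expenditure multiplier = 1/(1 − c(1−t) + m) = 1/(1 − 0.665×0.76 + 0.31) = 1/0.8046 ≈ 1.243.
ΔG contributes k·ΔG = (+$126 billion) / 0.8046 ≈ +$156.6 billion.
ΔT of −$163 billion changes first-round spending by −c·ΔT = +$108.395 billion, contributing k·(−c·ΔT) = (+$108.395 billion) / 0.8046 ≈ +$134.7 billion.
Net ΔY = k(ΔG − c·ΔT) = (+$234.395 billion) / 0.8046 ≈ +$291 billion.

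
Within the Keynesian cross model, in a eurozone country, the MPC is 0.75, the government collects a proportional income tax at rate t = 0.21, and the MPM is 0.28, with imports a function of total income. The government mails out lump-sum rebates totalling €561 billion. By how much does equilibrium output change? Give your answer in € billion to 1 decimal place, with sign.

A lump-sum tax change of −€561 billion shifts disposable income by +€561 billion; first-round consumption changes by −c × ΔT = −0.75 × (−€561 billion) = +€420.75 billion.
Expenditure multiplier = 1/(1 − c(1−t) + m) = 1/(1 − 0.75×0.79 + 0.28) = 1/0.6875 ≈ 1.455.
The tax multiplier is −c × k ≈ −1.091, so ΔY = k × (−c·ΔT) = (+€420.75 billion) / 0.6875 = +€612 billion.

+€612.0 billion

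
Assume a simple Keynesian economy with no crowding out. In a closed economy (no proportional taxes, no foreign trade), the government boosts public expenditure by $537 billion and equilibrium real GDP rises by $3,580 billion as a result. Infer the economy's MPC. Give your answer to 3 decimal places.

Implied spending multiplier k = ΔY/ΔG = 3,580/537 ≈ 6.6667.
Since k = 1/(1 − MPC), MPC = 1 − 1/k = 1 − ΔG/ΔY = 1 − 537/3,580 = 0.850.

0.850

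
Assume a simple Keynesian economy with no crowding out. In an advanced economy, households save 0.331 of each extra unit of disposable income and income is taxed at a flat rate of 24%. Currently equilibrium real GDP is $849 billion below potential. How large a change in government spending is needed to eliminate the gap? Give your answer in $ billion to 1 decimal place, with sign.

+$417.3 billion

MPC = 1 − MPS = 1 − 0.331 = 0.669.
Spending multiplier = 1/(1 − c(1−t)) = 1/(1 − 0.669×0.76) = 1/0.49156 ≈ 2.034.
Need ΔY = +$849 billion, so ΔG = ΔY/k = (+$849 billion) × 0.49156 ≈ +$417.3 billion.
The government should increase government spending by $417.3 billion.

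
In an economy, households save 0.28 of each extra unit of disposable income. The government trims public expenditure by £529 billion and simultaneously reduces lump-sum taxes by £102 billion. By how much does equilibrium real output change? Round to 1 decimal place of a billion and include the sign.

−£1,627.0 billion

MPC = 1 − MPS = 1 − 0.28 = 0.72.
Expenditure multiplier = 1/(1 − MPC) = 1/(1 − 0.72) = 1/0.28 ≈ 3.571.
ΔG contributes k·ΔG = (−£529 billion) / 0.28 ≈ −£1,889.3 billion.
ΔT of −£102 billion changes first-round spending by −c·ΔT = +£73.44 billion, contributing k·(−c·ΔT) = (+£73.44 billion) / 0.28 ≈ +£262.3 billion.
Net ΔY = k(ΔG − c·ΔT) = (−£455.56 billion) / 0.28 = −£1,627 billion.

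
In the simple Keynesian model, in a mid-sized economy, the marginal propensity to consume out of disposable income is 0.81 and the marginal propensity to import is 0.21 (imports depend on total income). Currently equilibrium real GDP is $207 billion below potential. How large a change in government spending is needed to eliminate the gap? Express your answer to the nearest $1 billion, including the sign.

+$83 billion

Spending multiplier = 1/(1 − c + m) = 1/(1 − 0.81 + 0.21) = 1/0.4 = 2.5.
Need ΔY = +$207 billion, so ΔG = ΔY/k = (+$207 billion) × 0.4 ≈ +$83 billion.
The government should increase government spending by $83 billion.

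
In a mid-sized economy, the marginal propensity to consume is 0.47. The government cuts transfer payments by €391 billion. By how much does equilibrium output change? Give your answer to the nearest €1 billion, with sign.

−€347 billion

The transfer change shifts disposable income by −€391 billion, so first-round consumption changes by c·ΔTR = 0.47 × (−€391 billion) = −€183.77 billion.
Expenditure multiplier = 1/(1 − MPC) = 1/(1 − 0.47) = 1/0.53 ≈ 1.887.
The transfer multiplier is c × k ≈ 0.887, so ΔY = k × (c·ΔTR) = (−€183.77 billion) / 0.53 ≈ −€347 billion.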